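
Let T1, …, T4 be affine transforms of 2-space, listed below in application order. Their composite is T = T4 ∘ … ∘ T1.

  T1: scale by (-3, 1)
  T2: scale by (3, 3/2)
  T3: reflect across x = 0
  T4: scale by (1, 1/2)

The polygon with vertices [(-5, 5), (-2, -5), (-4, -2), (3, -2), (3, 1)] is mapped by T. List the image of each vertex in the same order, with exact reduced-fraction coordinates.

T1 scale by (-3, 1): (-5, 5) → (15, 5); (-2, -5) → (6, -5); (-4, -2) → (12, -2); (3, -2) → (-9, -2); (3, 1) → (-9, 1)
T2 scale by (3, 3/2): (15, 5) → (45, 15/2); (6, -5) → (18, -15/2); (12, -2) → (36, -3); (-9, -2) → (-27, -3); (-9, 1) → (-27, 3/2)
T3 reflect across x = 0: (45, 15/2) → (-45, 15/2); (18, -15/2) → (-18, -15/2); (36, -3) → (-36, -3); (-27, -3) → (27, -3); (-27, 3/2) → (27, 3/2)
T4 scale by (1, 1/2): (-45, 15/2) → (-45, 15/4); (-18, -15/2) → (-18, -15/4); (-36, -3) → (-36, -3/2); (27, -3) → (27, -3/2); (27, 3/2) → (27, 3/4)

image vertices: (-45, 15/4), (-18, -15/4), (-36, -3/2), (27, -3/2), (27, 3/4)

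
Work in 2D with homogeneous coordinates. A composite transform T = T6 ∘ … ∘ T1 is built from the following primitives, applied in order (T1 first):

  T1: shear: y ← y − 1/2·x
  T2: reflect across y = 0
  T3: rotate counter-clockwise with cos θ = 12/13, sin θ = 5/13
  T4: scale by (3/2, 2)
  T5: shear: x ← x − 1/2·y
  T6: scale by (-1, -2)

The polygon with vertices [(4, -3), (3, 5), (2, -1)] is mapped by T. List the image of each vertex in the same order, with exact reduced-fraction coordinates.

T1 shear: y ← y − 1/2·x: (4, -3) → (4, -5); (3, 5) → (3, 7/2); (2, -1) → (2, -2)
T2 reflect across y = 0: (4, -5) → (4, 5); (3, 7/2) → (3, -7/2); (2, -2) → (2, 2)
T3 rotate counter-clockwise with cos θ = 12/13, sin θ = 5/13: (4, 5) → (23/13, 80/13); (3, -7/2) → (107/26, -27/13); (2, 2) → (14/13, 34/13)
T4 scale by (3/2, 2): (23/13, 80/13) → (69/26, 160/13); (107/26, -27/13) → (321/52, -54/13); (14/13, 34/13) → (21/13, 68/13)
T5 shear: x ← x − 1/2·y: (69/26, 160/13) → (-7/2, 160/13); (321/52, -54/13) → (33/4, -54/13); (21/13, 68/13) → (-1, 68/13)
T6 scale by (-1, -2): (-7/2, 160/13) → (7/2, -320/13); (33/4, -54/13) → (-33/4, 108/13); (-1, 68/13) → (1, -136/13)

image vertices: (7/2, -320/13), (-33/4, 108/13), (1, -136/13)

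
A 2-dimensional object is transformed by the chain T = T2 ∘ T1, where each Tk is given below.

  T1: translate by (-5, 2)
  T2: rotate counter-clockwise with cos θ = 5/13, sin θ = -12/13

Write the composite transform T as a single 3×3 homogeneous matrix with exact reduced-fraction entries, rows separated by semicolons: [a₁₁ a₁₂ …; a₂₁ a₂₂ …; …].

T = [5/13 12/13 -1/13; -12/13 5/13 70/13; 0 0 1]

T1 = [1 0 -5; 0 1 2; 0 0 1]
T2·T1 = [5/13 12/13 -1/13; -12/13 5/13 70/13; 0 0 1]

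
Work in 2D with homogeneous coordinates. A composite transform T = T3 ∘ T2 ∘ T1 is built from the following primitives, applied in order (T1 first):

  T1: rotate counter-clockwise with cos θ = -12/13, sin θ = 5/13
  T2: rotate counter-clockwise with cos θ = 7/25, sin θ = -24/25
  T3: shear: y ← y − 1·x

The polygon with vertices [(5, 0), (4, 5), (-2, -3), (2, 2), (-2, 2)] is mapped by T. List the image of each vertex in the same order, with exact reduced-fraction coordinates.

image vertices: (36/65, 287/65), (-1471/325, 2943/325), (69/25, -127/25), (-574/325, 1292/325), (-718/325, 144/325)

T1 rotate counter-clockwise with cos θ = -12/13, sin θ = 5/13: (5, 0) → (-60/13, 25/13); (4, 5) → (-73/13, -40/13); (-2, -3) → (3, 2); (2, 2) → (-34/13, -14/13); (-2, 2) → (14/13, -34/13)
T2 rotate counter-clockwise with cos θ = 7/25, sin θ = -24/25: (-60/13, 25/13) → (36/65, 323/65); (-73/13, -40/13) → (-1471/325, 1472/325); (3, 2) → (69/25, -58/25); (-34/13, -14/13) → (-574/325, 718/325); (14/13, -34/13) → (-718/325, -574/325)
T3 shear: y ← y − 1·x: (36/65, 323/65) → (36/65, 287/65); (-1471/325, 1472/325) → (-1471/325, 2943/325); (69/25, -58/25) → (69/25, -127/25); (-574/325, 718/325) → (-574/325, 1292/325); (-718/325, -574/325) → (-718/325, 144/325)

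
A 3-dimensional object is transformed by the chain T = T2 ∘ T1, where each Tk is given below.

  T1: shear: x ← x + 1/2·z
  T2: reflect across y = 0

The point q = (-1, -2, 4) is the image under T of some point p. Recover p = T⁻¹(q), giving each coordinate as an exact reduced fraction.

p = (-3, 2, 4)

T1 = [1 0 1/2 0; 0 1 0 0; 0 0 1 0; 0 0 0 1]
T2·T1 = [1 0 1/2 0; 0 -1 0 0; 0 0 1 0; 0 0 0 1]
det M = -1; M⁻¹ = [1 0 -1/2 0; 0 -1 0 0; 0 0 1 0; 0 0 0 1]
M⁻¹ · (-1, -2, 4)ᵀ = (-3, 2, 4)ᵀ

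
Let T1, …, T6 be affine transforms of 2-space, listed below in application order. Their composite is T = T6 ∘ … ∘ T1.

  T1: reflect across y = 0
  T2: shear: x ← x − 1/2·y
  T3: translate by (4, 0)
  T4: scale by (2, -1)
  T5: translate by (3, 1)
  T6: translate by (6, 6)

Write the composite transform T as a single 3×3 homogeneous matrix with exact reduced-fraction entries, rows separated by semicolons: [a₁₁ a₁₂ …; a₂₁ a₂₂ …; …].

T = [2 1 17; 0 1 7; 0 0 1]

T1 = [1 0 0; 0 -1 0; 0 0 1]
T2·T1 = [1 1/2 0; 0 -1 0; 0 0 1]
T3·…·T1 = [1 1/2 4; 0 -1 0; 0 0 1]
T4·…·T1 = [2 1 8; 0 1 0; 0 0 1]
T5·…·T1 = [2 1 11; 0 1 1; 0 0 1]
T6·…·T1 = [2 1 17; 0 1 7; 0 0 1]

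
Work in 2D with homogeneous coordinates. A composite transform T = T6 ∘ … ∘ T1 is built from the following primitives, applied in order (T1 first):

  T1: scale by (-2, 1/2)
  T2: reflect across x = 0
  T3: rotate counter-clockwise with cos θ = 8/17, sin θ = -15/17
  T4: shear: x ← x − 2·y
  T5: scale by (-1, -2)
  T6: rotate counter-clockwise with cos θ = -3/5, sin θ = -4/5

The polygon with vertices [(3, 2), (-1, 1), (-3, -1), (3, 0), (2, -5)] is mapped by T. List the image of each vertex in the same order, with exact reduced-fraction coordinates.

image vertices: (1337/85, 416/85), (-59/10, -6/5), (-2741/170, -394/85), (1404/85, 372/85), (2207/170, 138/85)

T1 scale by (-2, 1/2): (3, 2) → (-6, 1); (-1, 1) → (2, 1/2); (-3, -1) → (6, -1/2); (3, 0) → (-6, 0); (2, -5) → (-4, -5/2)
T2 reflect across x = 0: (-6, 1) → (6, 1); (2, 1/2) → (-2, 1/2); (6, -1/2) → (-6, -1/2); (-6, 0) → (6, 0); (-4, -5/2) → (4, -5/2)
T3 rotate counter-clockwise with cos θ = 8/17, sin θ = -15/17: (6, 1) → (63/17, -82/17); (-2, 1/2) → (-1/2, 2); (-6, -1/2) → (-111/34, 86/17); (6, 0) → (48/17, -90/17); (4, -5/2) → (-11/34, -80/17)
T4 shear: x ← x − 2·y: (63/17, -82/17) → (227/17, -82/17); (-1/2, 2) → (-9/2, 2); (-111/34, 86/17) → (-455/34, 86/17); (48/17, -90/17) → (228/17, -90/17); (-11/34, -80/17) → (309/34, -80/17)
T5 scale by (-1, -2): (227/17, -82/17) → (-227/17, 164/17); (-9/2, 2) → (9/2, -4); (-455/34, 86/17) → (455/34, -172/17); (228/17, -90/17) → (-228/17, 180/17); (309/34, -80/17) → (-309/34, 160/17)
T6 rotate counter-clockwise with cos θ = -3/5, sin θ = -4/5: (-227/17, 164/17) → (1337/85, 416/85); (9/2, -4) → (-59/10, -6/5); (455/34, -172/17) → (-2741/170, -394/85); (-228/17, 180/17) → (1404/85, 372/85); (-309/34, 160/17) → (2207/170, 138/85)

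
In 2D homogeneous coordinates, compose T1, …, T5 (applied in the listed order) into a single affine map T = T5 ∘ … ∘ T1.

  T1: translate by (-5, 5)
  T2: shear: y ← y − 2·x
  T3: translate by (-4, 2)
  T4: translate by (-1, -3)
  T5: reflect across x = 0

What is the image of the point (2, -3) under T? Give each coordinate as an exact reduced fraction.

T1 translate by (-5, 5): (2, -3) → (-3, 2)
T2 shear: y ← y − 2·x: (-3, 2) → (-3, 8)
T3 translate by (-4, 2): (-3, 8) → (-7, 10)
T4 translate by (-1, -3): (-7, 10) → (-8, 7)
T5 reflect across x = 0: (-8, 7) → (8, 7)

T(p) = (8, 7)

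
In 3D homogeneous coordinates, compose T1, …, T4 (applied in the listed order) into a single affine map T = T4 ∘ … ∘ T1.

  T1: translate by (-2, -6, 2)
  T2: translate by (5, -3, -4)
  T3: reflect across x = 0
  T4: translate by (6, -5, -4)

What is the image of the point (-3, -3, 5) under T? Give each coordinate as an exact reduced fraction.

T(p) = (6, -17, -1)

T1 translate by (-2, -6, 2): (-3, -3, 5) → (-5, -9, 7)
T2 translate by (5, -3, -4): (-5, -9, 7) → (0, -12, 3)
T3 reflect across x = 0: (0, -12, 3) → (0, -12, 3)
T4 translate by (6, -5, -4): (0, -12, 3) → (6, -17, -1)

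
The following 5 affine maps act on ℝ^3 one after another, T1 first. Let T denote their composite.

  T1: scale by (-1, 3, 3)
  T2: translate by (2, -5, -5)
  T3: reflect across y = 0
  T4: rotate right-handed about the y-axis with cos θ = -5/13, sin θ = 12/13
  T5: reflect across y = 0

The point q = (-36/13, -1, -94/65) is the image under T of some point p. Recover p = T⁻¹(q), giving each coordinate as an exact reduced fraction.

p = (-2/5, 4/3, 1)

T1 = [-1 0 0 0; 0 3 0 0; 0 0 3 0; 0 0 0 1]
T2·T1 = [-1 0 0 2; 0 3 0 -5; 0 0 3 -5; 0 0 0 1]
T3·…·T1 = [-1 0 0 2; 0 -3 0 5; 0 0 3 -5; 0 0 0 1]
T4·…·T1 = [5/13 0 36/13 -70/13; 0 -3 0 5; 12/13 0 -15/13 1/13; 0 0 0 1]
T5·…·T1 = [5/13 0 36/13 -70/13; 0 3 0 -5; 12/13 0 -15/13 1/13; 0 0 0 1]
det M = -9; M⁻¹ = [5/13 0 12/13 2; 0 1/3 0 5/3; 4/13 0 -5/39 5/3; 0 0 0 1]
M⁻¹ · (-36/13, -1, -94/65)ᵀ = (-2/5, 4/3, 1)ᵀ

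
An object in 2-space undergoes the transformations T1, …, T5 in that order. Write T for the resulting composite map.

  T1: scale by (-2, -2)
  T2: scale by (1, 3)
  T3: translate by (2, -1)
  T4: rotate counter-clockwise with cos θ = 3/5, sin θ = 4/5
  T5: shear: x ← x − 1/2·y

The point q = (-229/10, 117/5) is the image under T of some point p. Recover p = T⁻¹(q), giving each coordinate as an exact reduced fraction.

T1 = [-2 0 0; 0 -2 0; 0 0 1]
T2·T1 = [-2 0 0; 0 -6 0; 0 0 1]
T3·…·T1 = [-2 0 2; 0 -6 -1; 0 0 1]
T4·…·T1 = [-6/5 24/5 2; -8/5 -18/5 1; 0 0 1]
T5·…·T1 = [-2/5 33/5 3/2; -8/5 -18/5 1; 0 0 1]
det M = 12; M⁻¹ = [-3/10 -11/20 1; 2/15 -1/30 -1/6; 0 0 1]
M⁻¹ · (-229/10, 117/5)ᵀ = (-5, -4)ᵀ

p = (-5, -4)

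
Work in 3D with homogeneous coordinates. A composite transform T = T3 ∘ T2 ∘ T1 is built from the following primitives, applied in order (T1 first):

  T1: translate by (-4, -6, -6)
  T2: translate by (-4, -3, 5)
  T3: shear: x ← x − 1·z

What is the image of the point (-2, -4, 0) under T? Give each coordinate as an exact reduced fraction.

T(p) = (-9, -13, -1)

T1 translate by (-4, -6, -6): (-2, -4, 0) → (-6, -10, -6)
T2 translate by (-4, -3, 5): (-6, -10, -6) → (-10, -13, -1)
T3 shear: x ← x − 1·z: (-10, -13, -1) → (-9, -13, -1)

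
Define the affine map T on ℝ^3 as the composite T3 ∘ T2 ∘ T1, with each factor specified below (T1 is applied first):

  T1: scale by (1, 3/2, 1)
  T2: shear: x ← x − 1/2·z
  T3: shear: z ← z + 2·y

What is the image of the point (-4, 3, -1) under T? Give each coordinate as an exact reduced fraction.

T1 scale by (1, 3/2, 1): (-4, 3, -1) → (-4, 9/2, -1)
T2 shear: x ← x − 1/2·z: (-4, 9/2, -1) → (-7/2, 9/2, -1)
T3 shear: z ← z + 2·y: (-7/2, 9/2, -1) → (-7/2, 9/2, 8)

T(p) = (-7/2, 9/2, 8)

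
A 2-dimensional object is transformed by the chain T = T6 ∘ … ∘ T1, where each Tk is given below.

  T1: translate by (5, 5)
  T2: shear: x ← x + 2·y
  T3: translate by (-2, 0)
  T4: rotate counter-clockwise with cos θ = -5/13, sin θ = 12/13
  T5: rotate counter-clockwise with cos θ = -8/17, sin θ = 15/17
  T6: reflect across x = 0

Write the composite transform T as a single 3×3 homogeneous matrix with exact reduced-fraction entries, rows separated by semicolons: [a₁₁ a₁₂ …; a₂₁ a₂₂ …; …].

T = [140/221 109/221 965/221; -171/221 -482/221 -2923/221; 0 0 1]

T1 = [1 0 5; 0 1 5; 0 0 1]
T2·T1 = [1 2 15; 0 1 5; 0 0 1]
T3·…·T1 = [1 2 13; 0 1 5; 0 0 1]
T4·…·T1 = [-5/13 -22/13 -125/13; 12/13 19/13 131/13; 0 0 1]
T5·…·T1 = [-140/221 -109/221 -965/221; -171/221 -482/221 -2923/221; 0 0 1]
T6·…·T1 = [140/221 109/221 965/221; -171/221 -482/221 -2923/221; 0 0 1]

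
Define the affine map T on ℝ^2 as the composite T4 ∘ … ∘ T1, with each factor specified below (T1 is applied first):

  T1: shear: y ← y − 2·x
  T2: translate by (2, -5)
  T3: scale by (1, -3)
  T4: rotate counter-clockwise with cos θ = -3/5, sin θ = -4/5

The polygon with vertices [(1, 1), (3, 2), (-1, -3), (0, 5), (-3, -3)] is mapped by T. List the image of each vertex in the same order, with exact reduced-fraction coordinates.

T1 shear: y ← y − 2·x: (1, 1) → (1, -1); (3, 2) → (3, -4); (-1, -3) → (-1, -1); (0, 5) → (0, 5); (-3, -3) → (-3, 3)
T2 translate by (2, -5): (1, -1) → (3, -6); (3, -4) → (5, -9); (-1, -1) → (1, -6); (0, 5) → (2, 0); (-3, 3) → (-1, -2)
T3 scale by (1, -3): (3, -6) → (3, 18); (5, -9) → (5, 27); (1, -6) → (1, 18); (2, 0) → (2, 0); (-1, -2) → (-1, 6)
T4 rotate counter-clockwise with cos θ = -3/5, sin θ = -4/5: (3, 18) → (63/5, -66/5); (5, 27) → (93/5, -101/5); (1, 18) → (69/5, -58/5); (2, 0) → (-6/5, -8/5); (-1, 6) → (27/5, -14/5)

image vertices: (63/5, -66/5), (93/5, -101/5), (69/5, -58/5), (-6/5, -8/5), (27/5, -14/5)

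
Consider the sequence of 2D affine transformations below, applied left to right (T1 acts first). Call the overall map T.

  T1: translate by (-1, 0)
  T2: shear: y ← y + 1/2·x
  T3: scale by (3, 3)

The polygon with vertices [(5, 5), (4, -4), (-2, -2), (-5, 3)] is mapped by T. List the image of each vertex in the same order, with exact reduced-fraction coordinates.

T1 translate by (-1, 0): (5, 5) → (4, 5); (4, -4) → (3, -4); (-2, -2) → (-3, -2); (-5, 3) → (-6, 3)
T2 shear: y ← y + 1/2·x: (4, 5) → (4, 7); (3, -4) → (3, -5/2); (-3, -2) → (-3, -7/2); (-6, 3) → (-6, 0)
T3 scale by (3, 3): (4, 7) → (12, 21); (3, -5/2) → (9, -15/2); (-3, -7/2) → (-9, -21/2); (-6, 0) → (-18, 0)

image vertices: (12, 21), (9, -15/2), (-9, -21/2), (-18, 0)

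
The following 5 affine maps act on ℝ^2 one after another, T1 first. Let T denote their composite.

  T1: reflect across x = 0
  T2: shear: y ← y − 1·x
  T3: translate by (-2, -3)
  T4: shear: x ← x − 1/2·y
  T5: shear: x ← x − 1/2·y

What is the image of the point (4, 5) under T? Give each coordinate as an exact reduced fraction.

T(p) = (-12, 6)

T1 reflect across x = 0: (4, 5) → (-4, 5)
T2 shear: y ← y − 1·x: (-4, 5) → (-4, 9)
T3 translate by (-2, -3): (-4, 9) → (-6, 6)
T4 shear: x ← x − 1/2·y: (-6, 6) → (-9, 6)
T5 shear: x ← x − 1/2·y: (-9, 6) → (-12, 6)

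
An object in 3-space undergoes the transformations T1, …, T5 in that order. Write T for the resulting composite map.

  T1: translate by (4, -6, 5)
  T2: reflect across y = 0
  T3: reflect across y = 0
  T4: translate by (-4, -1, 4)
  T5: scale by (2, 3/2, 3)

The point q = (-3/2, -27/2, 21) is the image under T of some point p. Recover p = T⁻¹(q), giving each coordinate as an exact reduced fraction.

p = (-3/4, -2, -2)

T1 = [1 0 0 4; 0 1 0 -6; 0 0 1 5; 0 0 0 1]
T2·T1 = [1 0 0 4; 0 -1 0 6; 0 0 1 5; 0 0 0 1]
T3·…·T1 = [1 0 0 4; 0 1 0 -6; 0 0 1 5; 0 0 0 1]
T4·…·T1 = [1 0 0 0; 0 1 0 -7; 0 0 1 9; 0 0 0 1]
T5·…·T1 = [2 0 0 0; 0 3/2 0 -21/2; 0 0 3 27; 0 0 0 1]
det M = 9; M⁻¹ = [1/2 0 0 0; 0 2/3 0 7; 0 0 1/3 -9; 0 0 0 1]
M⁻¹ · (-3/2, -27/2, 21)ᵀ = (-3/4, -2, -2)ᵀ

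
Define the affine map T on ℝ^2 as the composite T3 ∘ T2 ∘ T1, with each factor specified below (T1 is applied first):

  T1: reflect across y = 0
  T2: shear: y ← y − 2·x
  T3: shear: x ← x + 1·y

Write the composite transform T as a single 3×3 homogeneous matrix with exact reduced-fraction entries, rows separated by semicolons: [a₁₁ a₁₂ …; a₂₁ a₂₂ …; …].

T = [-1 -1 0; -2 -1 0; 0 0 1]

T1 = [1 0 0; 0 -1 0; 0 0 1]
T2·T1 = [1 0 0; -2 -1 0; 0 0 1]
T3·…·T1 = [-1 -1 0; -2 -1 0; 0 0 1]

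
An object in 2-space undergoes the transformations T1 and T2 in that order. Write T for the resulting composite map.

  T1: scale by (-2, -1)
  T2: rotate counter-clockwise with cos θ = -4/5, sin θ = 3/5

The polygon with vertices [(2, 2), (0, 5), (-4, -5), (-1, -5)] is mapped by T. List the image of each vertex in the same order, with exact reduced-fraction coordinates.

image vertices: (22/5, -4/5), (3, 4), (-47/5, 4/5), (-23/5, -14/5)

T1 scale by (-2, -1): (2, 2) → (-4, -2); (0, 5) → (0, -5); (-4, -5) → (8, 5); (-1, -5) → (2, 5)
T2 rotate counter-clockwise with cos θ = -4/5, sin θ = 3/5: (-4, -2) → (22/5, -4/5); (0, -5) → (3, 4); (8, 5) → (-47/5, 4/5); (2, 5) → (-23/5, -14/5)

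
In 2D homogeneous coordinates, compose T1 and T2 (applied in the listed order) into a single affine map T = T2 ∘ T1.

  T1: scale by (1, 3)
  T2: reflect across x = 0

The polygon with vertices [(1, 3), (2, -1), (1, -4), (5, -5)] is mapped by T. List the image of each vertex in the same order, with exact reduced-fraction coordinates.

image vertices: (-1, 9), (-2, -3), (-1, -12), (-5, -15)

T1 scale by (1, 3): (1, 3) → (1, 9); (2, -1) → (2, -3); (1, -4) → (1, -12); (5, -5) → (5, -15)
T2 reflect across x = 0: (1, 9) → (-1, 9); (2, -3) → (-2, -3); (1, -12) → (-1, -12); (5, -15) → (-5, -15)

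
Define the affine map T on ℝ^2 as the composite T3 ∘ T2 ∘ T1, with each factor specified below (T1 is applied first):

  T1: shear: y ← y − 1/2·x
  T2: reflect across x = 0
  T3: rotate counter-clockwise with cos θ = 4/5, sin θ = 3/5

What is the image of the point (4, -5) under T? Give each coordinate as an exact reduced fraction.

T1 shear: y ← y − 1/2·x: (4, -5) → (4, -7)
T2 reflect across x = 0: (4, -7) → (-4, -7)
T3 rotate counter-clockwise with cos θ = 4/5, sin θ = 3/5: (-4, -7) → (1, -8)

T(p) = (1, -8)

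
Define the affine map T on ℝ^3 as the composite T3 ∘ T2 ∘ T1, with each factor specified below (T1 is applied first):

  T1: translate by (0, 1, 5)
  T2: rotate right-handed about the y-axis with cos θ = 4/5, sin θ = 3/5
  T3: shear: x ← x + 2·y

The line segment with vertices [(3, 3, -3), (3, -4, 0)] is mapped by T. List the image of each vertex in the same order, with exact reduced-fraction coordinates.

T1 translate by (0, 1, 5): (3, 3, -3) → (3, 4, 2); (3, -4, 0) → (3, -3, 5)
T2 rotate right-handed about the y-axis with cos θ = 4/5, sin θ = 3/5: (3, 4, 2) → (18/5, 4, -1/5); (3, -3, 5) → (27/5, -3, 11/5)
T3 shear: x ← x + 2·y: (18/5, 4, -1/5) → (58/5, 4, -1/5); (27/5, -3, 11/5) → (-3/5, -3, 11/5)

image vertices: (58/5, 4, -1/5), (-3/5, -3, 11/5)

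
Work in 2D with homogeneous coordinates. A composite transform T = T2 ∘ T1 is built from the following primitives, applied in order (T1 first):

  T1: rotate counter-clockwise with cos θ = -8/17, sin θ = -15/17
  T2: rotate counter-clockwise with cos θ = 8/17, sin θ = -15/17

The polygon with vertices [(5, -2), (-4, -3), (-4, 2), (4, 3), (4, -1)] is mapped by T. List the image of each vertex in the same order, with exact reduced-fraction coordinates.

T1 rotate counter-clockwise with cos θ = -8/17, sin θ = -15/17: (5, -2) → (-70/17, -59/17); (-4, -3) → (-13/17, 84/17); (-4, 2) → (62/17, 44/17); (4, 3) → (13/17, -84/17); (4, -1) → (-47/17, -52/17)
T2 rotate counter-clockwise with cos θ = 8/17, sin θ = -15/17: (-70/17, -59/17) → (-5, 2); (-13/17, 84/17) → (4, 3); (62/17, 44/17) → (4, -2); (13/17, -84/17) → (-4, -3); (-47/17, -52/17) → (-4, 1)

image vertices: (-5, 2), (4, 3), (4, -2), (-4, -3), (-4, 1)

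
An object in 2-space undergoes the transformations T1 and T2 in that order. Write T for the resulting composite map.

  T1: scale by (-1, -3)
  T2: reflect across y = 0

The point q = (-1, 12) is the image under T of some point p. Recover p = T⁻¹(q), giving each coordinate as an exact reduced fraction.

T1 = [-1 0 0; 0 -3 0; 0 0 1]
T2·T1 = [-1 0 0; 0 3 0; 0 0 1]
det M = -3; M⁻¹ = [-1 0 0; 0 1/3 0; 0 0 1]
M⁻¹ · (-1, 12)ᵀ = (1, 4)ᵀ

p = (1, 4)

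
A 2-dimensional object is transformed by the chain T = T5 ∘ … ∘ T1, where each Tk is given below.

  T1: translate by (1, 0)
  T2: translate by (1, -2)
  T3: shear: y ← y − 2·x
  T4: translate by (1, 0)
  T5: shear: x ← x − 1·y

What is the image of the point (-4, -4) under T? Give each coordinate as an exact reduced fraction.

T1 translate by (1, 0): (-4, -4) → (-3, -4)
T2 translate by (1, -2): (-3, -4) → (-2, -6)
T3 shear: y ← y − 2·x: (-2, -6) → (-2, -2)
T4 translate by (1, 0): (-2, -2) → (-1, -2)
T5 shear: x ← x − 1·y: (-1, -2) → (1, -2)

T(p) = (1, -2)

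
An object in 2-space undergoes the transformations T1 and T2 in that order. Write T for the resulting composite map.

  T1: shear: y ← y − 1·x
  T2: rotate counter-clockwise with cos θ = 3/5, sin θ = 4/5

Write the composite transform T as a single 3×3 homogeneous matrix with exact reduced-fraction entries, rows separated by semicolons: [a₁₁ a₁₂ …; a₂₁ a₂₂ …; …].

T = [7/5 -4/5 0; 1/5 3/5 0; 0 0 1]

T1 = [1 0 0; -1 1 0; 0 0 1]
T2·T1 = [7/5 -4/5 0; 1/5 3/5 0; 0 0 1]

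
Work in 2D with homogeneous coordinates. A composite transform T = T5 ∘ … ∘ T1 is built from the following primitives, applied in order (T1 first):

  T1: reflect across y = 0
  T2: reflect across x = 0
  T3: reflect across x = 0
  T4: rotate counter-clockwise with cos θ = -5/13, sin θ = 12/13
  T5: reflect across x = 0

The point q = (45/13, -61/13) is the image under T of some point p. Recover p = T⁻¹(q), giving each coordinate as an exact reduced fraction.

T1 = [1 0 0; 0 -1 0; 0 0 1]
T2·T1 = [-1 0 0; 0 -1 0; 0 0 1]
T3·…·T1 = [1 0 0; 0 -1 0; 0 0 1]
T4·…·T1 = [-5/13 12/13 0; 12/13 5/13 0; 0 0 1]
T5·…·T1 = [5/13 -12/13 0; 12/13 5/13 0; 0 0 1]
det M = 1; M⁻¹ = [5/13 12/13 0; -12/13 5/13 0; 0 0 1]
M⁻¹ · (45/13, -61/13)ᵀ = (-3, -5)ᵀ

p = (-3, -5)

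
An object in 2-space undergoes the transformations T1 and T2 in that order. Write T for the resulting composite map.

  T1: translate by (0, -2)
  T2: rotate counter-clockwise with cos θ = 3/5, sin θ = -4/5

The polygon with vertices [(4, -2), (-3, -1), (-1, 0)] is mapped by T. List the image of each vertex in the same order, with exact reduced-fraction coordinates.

image vertices: (-4/5, -28/5), (-21/5, 3/5), (-11/5, -2/5)

T1 translate by (0, -2): (4, -2) → (4, -4); (-3, -1) → (-3, -3); (-1, 0) → (-1, -2)
T2 rotate counter-clockwise with cos θ = 3/5, sin θ = -4/5: (4, -4) → (-4/5, -28/5); (-3, -3) → (-21/5, 3/5); (-1, -2) → (-11/5, -2/5)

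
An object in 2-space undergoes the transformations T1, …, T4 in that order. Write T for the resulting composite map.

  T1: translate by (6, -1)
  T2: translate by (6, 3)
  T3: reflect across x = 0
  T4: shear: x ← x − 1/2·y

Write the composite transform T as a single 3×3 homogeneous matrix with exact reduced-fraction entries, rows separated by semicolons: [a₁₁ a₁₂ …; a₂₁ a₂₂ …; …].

T1 = [1 0 6; 0 1 -1; 0 0 1]
T2·T1 = [1 0 12; 0 1 2; 0 0 1]
T3·…·T1 = [-1 0 -12; 0 1 2; 0 0 1]
T4·…·T1 = [-1 -1/2 -13; 0 1 2; 0 0 1]

T = [-1 -1/2 -13; 0 1 2; 0 0 1]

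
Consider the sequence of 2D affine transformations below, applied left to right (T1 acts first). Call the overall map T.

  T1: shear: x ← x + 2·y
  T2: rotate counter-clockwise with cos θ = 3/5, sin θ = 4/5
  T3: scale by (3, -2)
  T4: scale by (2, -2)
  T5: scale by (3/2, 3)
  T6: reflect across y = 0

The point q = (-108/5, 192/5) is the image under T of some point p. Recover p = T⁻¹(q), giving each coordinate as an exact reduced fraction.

p = (-4, 0)

T1 = [1 2 0; 0 1 0; 0 0 1]
T2·T1 = [3/5 2/5 0; 4/5 11/5 0; 0 0 1]
T3·…·T1 = [9/5 6/5 0; -8/5 -22/5 0; 0 0 1]
T4·…·T1 = [18/5 12/5 0; 16/5 44/5 0; 0 0 1]
T5·…·T1 = [27/5 18/5 0; 48/5 132/5 0; 0 0 1]
T6·…·T1 = [27/5 18/5 0; -48/5 -132/5 0; 0 0 1]
det M = -108; M⁻¹ = [11/45 1/30 0; -4/45 -1/20 0; 0 0 1]
M⁻¹ · (-108/5, 192/5)ᵀ = (-4, 0)ᵀ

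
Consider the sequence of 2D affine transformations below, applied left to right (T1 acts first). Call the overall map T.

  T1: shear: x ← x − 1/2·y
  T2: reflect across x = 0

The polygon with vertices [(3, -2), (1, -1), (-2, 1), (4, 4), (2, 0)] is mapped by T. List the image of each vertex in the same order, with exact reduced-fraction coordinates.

image vertices: (-4, -2), (-3/2, -1), (5/2, 1), (-2, 4), (-2, 0)

T1 shear: x ← x − 1/2·y: (3, -2) → (4, -2); (1, -1) → (3/2, -1); (-2, 1) → (-5/2, 1); (4, 4) → (2, 4); (2, 0) → (2, 0)
T2 reflect across x = 0: (4, -2) → (-4, -2); (3/2, -1) → (-3/2, -1); (-5/2, 1) → (5/2, 1); (2, 4) → (-2, 4); (2, 0) → (-2, 0)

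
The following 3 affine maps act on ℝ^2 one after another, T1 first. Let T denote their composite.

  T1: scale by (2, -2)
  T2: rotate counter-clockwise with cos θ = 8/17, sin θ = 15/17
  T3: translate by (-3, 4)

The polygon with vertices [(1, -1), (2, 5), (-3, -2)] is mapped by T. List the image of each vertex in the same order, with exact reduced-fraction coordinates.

T1 scale by (2, -2): (1, -1) → (2, 2); (2, 5) → (4, -10); (-3, -2) → (-6, 4)
T2 rotate counter-clockwise with cos θ = 8/17, sin θ = 15/17: (2, 2) → (-14/17, 46/17); (4, -10) → (182/17, -20/17); (-6, 4) → (-108/17, -58/17)
T3 translate by (-3, 4): (-14/17, 46/17) → (-65/17, 114/17); (182/17, -20/17) → (131/17, 48/17); (-108/17, -58/17) → (-159/17, 10/17)

image vertices: (-65/17, 114/17), (131/17, 48/17), (-159/17, 10/17)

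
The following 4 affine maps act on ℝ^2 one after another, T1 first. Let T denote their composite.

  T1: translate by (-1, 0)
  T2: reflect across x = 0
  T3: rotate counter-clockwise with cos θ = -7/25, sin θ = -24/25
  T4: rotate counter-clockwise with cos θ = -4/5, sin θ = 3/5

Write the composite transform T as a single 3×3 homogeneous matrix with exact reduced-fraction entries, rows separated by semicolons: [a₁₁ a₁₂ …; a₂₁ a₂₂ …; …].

T = [-4/5 -3/5 4/5; -3/5 4/5 3/5; 0 0 1]

T1 = [1 0 -1; 0 1 0; 0 0 1]
T2·T1 = [-1 0 1; 0 1 0; 0 0 1]
T3·…·T1 = [7/25 24/25 -7/25; 24/25 -7/25 -24/25; 0 0 1]
T4·…·T1 = [-4/5 -3/5 4/5; -3/5 4/5 3/5; 0 0 1]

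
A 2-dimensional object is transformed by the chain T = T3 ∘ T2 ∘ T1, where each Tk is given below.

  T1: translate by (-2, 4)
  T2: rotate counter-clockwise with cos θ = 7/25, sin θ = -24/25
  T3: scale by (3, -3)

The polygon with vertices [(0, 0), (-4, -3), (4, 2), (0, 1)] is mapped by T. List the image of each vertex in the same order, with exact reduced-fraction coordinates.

image vertices: (246/25, -228/25), (-54/25, -453/25), (474/25, 18/25), (318/25, -249/25)

T1 translate by (-2, 4): (0, 0) → (-2, 4); (-4, -3) → (-6, 1); (4, 2) → (2, 6); (0, 1) → (-2, 5)
T2 rotate counter-clockwise with cos θ = 7/25, sin θ = -24/25: (-2, 4) → (82/25, 76/25); (-6, 1) → (-18/25, 151/25); (2, 6) → (158/25, -6/25); (-2, 5) → (106/25, 83/25)
T3 scale by (3, -3): (82/25, 76/25) → (246/25, -228/25); (-18/25, 151/25) → (-54/25, -453/25); (158/25, -6/25) → (474/25, 18/25); (106/25, 83/25) → (318/25, -249/25)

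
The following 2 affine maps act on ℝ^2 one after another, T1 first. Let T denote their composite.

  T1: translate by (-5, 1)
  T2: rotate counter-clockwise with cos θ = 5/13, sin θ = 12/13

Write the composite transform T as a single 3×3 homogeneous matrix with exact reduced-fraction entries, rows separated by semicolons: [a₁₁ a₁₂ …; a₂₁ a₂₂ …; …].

T = [5/13 -12/13 -37/13; 12/13 5/13 -55/13; 0 0 1]

T1 = [1 0 -5; 0 1 1; 0 0 1]
T2·T1 = [5/13 -12/13 -37/13; 12/13 5/13 -55/13; 0 0 1]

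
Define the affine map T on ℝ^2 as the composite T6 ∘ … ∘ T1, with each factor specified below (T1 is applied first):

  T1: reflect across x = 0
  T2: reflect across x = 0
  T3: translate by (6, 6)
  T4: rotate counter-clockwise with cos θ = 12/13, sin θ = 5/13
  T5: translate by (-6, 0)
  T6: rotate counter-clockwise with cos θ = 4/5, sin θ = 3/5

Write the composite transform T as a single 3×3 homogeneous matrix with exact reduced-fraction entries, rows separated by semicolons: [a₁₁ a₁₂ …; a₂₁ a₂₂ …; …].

T1 = [-1 0 0; 0 1 0; 0 0 1]
T2·T1 = [1 0 0; 0 1 0; 0 0 1]
T3·…·T1 = [1 0 6; 0 1 6; 0 0 1]
T4·…·T1 = [12/13 -5/13 42/13; 5/13 12/13 102/13; 0 0 1]
T5·…·T1 = [12/13 -5/13 -36/13; 5/13 12/13 102/13; 0 0 1]
T6·…·T1 = [33/65 -56/65 -90/13; 56/65 33/65 60/13; 0 0 1]

T = [33/65 -56/65 -90/13; 56/65 33/65 60/13; 0 0 1]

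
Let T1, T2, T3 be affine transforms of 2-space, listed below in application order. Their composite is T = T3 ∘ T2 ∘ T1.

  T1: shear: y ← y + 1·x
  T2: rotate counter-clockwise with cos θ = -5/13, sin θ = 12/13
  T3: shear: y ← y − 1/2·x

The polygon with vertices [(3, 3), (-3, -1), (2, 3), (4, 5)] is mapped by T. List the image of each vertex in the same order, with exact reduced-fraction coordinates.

T1 shear: y ← y + 1·x: (3, 3) → (3, 6); (-3, -1) → (-3, -4); (2, 3) → (2, 5); (4, 5) → (4, 9)
T2 rotate counter-clockwise with cos θ = -5/13, sin θ = 12/13: (3, 6) → (-87/13, 6/13); (-3, -4) → (63/13, -16/13); (2, 5) → (-70/13, -1/13); (4, 9) → (-128/13, 3/13)
T3 shear: y ← y − 1/2·x: (-87/13, 6/13) → (-87/13, 99/26); (63/13, -16/13) → (63/13, -95/26); (-70/13, -1/13) → (-70/13, 34/13); (-128/13, 3/13) → (-128/13, 67/13)

image vertices: (-87/13, 99/26), (63/13, -95/26), (-70/13, 34/13), (-128/13, 67/13)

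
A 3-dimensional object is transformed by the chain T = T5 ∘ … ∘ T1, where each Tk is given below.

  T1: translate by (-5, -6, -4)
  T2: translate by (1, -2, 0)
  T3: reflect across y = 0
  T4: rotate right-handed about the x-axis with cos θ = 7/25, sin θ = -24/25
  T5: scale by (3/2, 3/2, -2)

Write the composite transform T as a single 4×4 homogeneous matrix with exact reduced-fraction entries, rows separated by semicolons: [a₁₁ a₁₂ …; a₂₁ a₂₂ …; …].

T1 = [1 0 0 -5; 0 1 0 -6; 0 0 1 -4; 0 0 0 1]
T2·T1 = [1 0 0 -4; 0 1 0 -8; 0 0 1 -4; 0 0 0 1]
T3·…·T1 = [1 0 0 -4; 0 -1 0 8; 0 0 1 -4; 0 0 0 1]
T4·…·T1 = [1 0 0 -4; 0 -7/25 24/25 -8/5; 0 24/25 7/25 -44/5; 0 0 0 1]
T5·…·T1 = [3/2 0 0 -6; 0 -21/50 36/25 -12/5; 0 -48/25 -14/25 88/5; 0 0 0 1]

T = [3/2 0 0 -6; 0 -21/50 36/25 -12/5; 0 -48/25 -14/25 88/5; 0 0 0 1]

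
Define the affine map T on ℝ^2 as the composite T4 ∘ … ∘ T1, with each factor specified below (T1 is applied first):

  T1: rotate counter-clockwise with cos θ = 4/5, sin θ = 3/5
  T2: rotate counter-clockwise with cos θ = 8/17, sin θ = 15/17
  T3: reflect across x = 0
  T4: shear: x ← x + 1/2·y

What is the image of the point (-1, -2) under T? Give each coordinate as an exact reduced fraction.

T1 rotate counter-clockwise with cos θ = 4/5, sin θ = 3/5: (-1, -2) → (2/5, -11/5)
T2 rotate counter-clockwise with cos θ = 8/17, sin θ = 15/17: (2/5, -11/5) → (181/85, -58/85)
T3 reflect across x = 0: (181/85, -58/85) → (-181/85, -58/85)
T4 shear: x ← x + 1/2·y: (-181/85, -58/85) → (-42/17, -58/85)

T(p) = (-42/17, -58/85)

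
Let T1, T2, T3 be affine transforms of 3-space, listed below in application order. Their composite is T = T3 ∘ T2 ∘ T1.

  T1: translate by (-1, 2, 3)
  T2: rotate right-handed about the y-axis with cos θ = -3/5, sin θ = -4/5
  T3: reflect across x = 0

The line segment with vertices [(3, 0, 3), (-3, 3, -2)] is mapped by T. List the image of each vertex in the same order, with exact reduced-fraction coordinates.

T1 translate by (-1, 2, 3): (3, 0, 3) → (2, 2, 6); (-3, 3, -2) → (-4, 5, 1)
T2 rotate right-handed about the y-axis with cos θ = -3/5, sin θ = -4/5: (2, 2, 6) → (-6, 2, -2); (-4, 5, 1) → (8/5, 5, -19/5)
T3 reflect across x = 0: (-6, 2, -2) → (6, 2, -2); (8/5, 5, -19/5) → (-8/5, 5, -19/5)

image vertices: (6, 2, -2), (-8/5, 5, -19/5)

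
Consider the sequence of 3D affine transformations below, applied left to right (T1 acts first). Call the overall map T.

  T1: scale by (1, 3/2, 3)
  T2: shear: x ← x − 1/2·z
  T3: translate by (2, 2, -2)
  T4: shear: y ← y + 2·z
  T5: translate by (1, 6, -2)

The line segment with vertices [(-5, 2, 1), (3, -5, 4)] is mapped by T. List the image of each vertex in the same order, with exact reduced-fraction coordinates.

image vertices: (-7/2, 13, -1), (0, 41/2, 8)

T1 scale by (1, 3/2, 3): (-5, 2, 1) → (-5, 3, 3); (3, -5, 4) → (3, -15/2, 12)
T2 shear: x ← x − 1/2·z: (-5, 3, 3) → (-13/2, 3, 3); (3, -15/2, 12) → (-3, -15/2, 12)
T3 translate by (2, 2, -2): (-13/2, 3, 3) → (-9/2, 5, 1); (-3, -15/2, 12) → (-1, -11/2, 10)
T4 shear: y ← y + 2·z: (-9/2, 5, 1) → (-9/2, 7, 1); (-1, -11/2, 10) → (-1, 29/2, 10)
T5 translate by (1, 6, -2): (-9/2, 7, 1) → (-7/2, 13, -1); (-1, 29/2, 10) → (0, 41/2, 8)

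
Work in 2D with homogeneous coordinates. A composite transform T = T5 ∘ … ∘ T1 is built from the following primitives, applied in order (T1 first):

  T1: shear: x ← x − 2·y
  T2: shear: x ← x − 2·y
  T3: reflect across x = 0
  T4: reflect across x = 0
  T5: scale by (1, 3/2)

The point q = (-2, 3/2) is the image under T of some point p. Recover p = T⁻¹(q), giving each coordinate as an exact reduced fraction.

T1 = [1 -2 0; 0 1 0; 0 0 1]
T2·T1 = [1 -4 0; 0 1 0; 0 0 1]
T3·…·T1 = [-1 4 0; 0 1 0; 0 0 1]
T4·…·T1 = [1 -4 0; 0 1 0; 0 0 1]
T5·…·T1 = [1 -4 0; 0 3/2 0; 0 0 1]
det M = 3/2; M⁻¹ = [1 8/3 0; 0 2/3 0; 0 0 1]
M⁻¹ · (-2, 3/2)ᵀ = (2, 1)ᵀ

p = (2, 1)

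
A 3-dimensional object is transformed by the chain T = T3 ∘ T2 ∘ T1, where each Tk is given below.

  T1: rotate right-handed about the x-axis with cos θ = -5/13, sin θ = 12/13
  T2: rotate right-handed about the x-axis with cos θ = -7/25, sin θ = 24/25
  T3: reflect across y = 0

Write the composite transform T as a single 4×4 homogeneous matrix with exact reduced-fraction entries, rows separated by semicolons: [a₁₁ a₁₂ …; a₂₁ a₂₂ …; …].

T = [1 0 0 0; 0 253/325 -204/325 0; 0 -204/325 -253/325 0; 0 0 0 1]

T1 = [1 0 0 0; 0 -5/13 -12/13 0; 0 12/13 -5/13 0; 0 0 0 1]
T2·T1 = [1 0 0 0; 0 -253/325 204/325 0; 0 -204/325 -253/325 0; 0 0 0 1]
T3·…·T1 = [1 0 0 0; 0 253/325 -204/325 0; 0 -204/325 -253/325 0; 0 0 0 1]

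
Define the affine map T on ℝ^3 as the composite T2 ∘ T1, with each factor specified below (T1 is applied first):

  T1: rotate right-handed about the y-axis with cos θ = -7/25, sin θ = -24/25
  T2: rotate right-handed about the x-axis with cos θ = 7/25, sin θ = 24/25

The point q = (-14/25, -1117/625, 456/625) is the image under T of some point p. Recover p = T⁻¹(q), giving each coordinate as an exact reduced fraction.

p = (2, 1/5, 0)

T1 = [-7/25 0 -24/25 0; 0 1 0 0; 24/25 0 -7/25 0; 0 0 0 1]
T2·T1 = [-7/25 0 -24/25 0; -576/625 7/25 168/625 0; 168/625 24/25 -49/625 0; 0 0 0 1]
det M = 1; M⁻¹ = [-7/25 -576/625 168/625 0; 0 7/25 24/25 0; -24/25 168/625 -49/625 0; 0 0 0 1]
M⁻¹ · (-14/25, -1117/625, 456/625)ᵀ = (2, 1/5, 0)ᵀ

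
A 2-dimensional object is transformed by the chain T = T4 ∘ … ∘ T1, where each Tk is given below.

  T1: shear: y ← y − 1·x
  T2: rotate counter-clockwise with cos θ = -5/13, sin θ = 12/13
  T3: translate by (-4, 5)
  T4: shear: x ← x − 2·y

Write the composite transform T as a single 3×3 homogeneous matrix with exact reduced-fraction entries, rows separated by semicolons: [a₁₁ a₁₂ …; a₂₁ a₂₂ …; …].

T = [-27/13 -2/13 -14; 17/13 -5/13 5; 0 0 1]

T1 = [1 0 0; -1 1 0; 0 0 1]
T2·T1 = [7/13 -12/13 0; 17/13 -5/13 0; 0 0 1]
T3·…·T1 = [7/13 -12/13 -4; 17/13 -5/13 5; 0 0 1]
T4·…·T1 = [-27/13 -2/13 -14; 17/13 -5/13 5; 0 0 1]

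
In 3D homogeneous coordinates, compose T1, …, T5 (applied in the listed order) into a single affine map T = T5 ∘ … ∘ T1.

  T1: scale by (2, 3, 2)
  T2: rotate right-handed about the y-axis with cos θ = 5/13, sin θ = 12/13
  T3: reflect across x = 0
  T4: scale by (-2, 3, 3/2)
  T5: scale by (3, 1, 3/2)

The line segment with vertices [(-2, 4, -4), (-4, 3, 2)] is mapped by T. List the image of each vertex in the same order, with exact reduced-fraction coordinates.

T1 scale by (2, 3, 2): (-2, 4, -4) → (-4, 12, -8); (-4, 3, 2) → (-8, 9, 4)
T2 rotate right-handed about the y-axis with cos θ = 5/13, sin θ = 12/13: (-4, 12, -8) → (-116/13, 12, 8/13); (-8, 9, 4) → (8/13, 9, 116/13)
T3 reflect across x = 0: (-116/13, 12, 8/13) → (116/13, 12, 8/13); (8/13, 9, 116/13) → (-8/13, 9, 116/13)
T4 scale by (-2, 3, 3/2): (116/13, 12, 8/13) → (-232/13, 36, 12/13); (-8/13, 9, 116/13) → (16/13, 27, 174/13)
T5 scale by (3, 1, 3/2): (-232/13, 36, 12/13) → (-696/13, 36, 18/13); (16/13, 27, 174/13) → (48/13, 27, 261/13)

image vertices: (-696/13, 36, 18/13), (48/13, 27, 261/13)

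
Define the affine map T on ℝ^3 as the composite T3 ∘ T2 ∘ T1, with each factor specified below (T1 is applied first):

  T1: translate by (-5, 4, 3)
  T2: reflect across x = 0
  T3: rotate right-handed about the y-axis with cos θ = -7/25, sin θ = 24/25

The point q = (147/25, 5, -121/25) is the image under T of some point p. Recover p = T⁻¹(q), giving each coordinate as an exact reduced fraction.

p = (2, 1, 4)

T1 = [1 0 0 -5; 0 1 0 4; 0 0 1 3; 0 0 0 1]
T2·T1 = [-1 0 0 5; 0 1 0 4; 0 0 1 3; 0 0 0 1]
T3·…·T1 = [7/25 0 24/25 37/25; 0 1 0 4; 24/25 0 -7/25 -141/25; 0 0 0 1]
det M = -1; M⁻¹ = [7/25 0 24/25 5; 0 1 0 -4; 24/25 0 -7/25 -3; 0 0 0 1]
M⁻¹ · (147/25, 5, -121/25)ᵀ = (2, 1, 4)ᵀ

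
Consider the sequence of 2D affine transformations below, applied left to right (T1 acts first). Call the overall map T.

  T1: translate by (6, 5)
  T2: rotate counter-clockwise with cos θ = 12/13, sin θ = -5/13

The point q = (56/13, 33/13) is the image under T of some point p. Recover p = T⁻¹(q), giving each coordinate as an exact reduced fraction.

p = (-3, -1)

T1 = [1 0 6; 0 1 5; 0 0 1]
T2·T1 = [12/13 5/13 97/13; -5/13 12/13 30/13; 0 0 1]
det M = 1; M⁻¹ = [12/13 -5/13 -6; 5/13 12/13 -5; 0 0 1]
M⁻¹ · (56/13, 33/13)ᵀ = (-3, -1)ᵀ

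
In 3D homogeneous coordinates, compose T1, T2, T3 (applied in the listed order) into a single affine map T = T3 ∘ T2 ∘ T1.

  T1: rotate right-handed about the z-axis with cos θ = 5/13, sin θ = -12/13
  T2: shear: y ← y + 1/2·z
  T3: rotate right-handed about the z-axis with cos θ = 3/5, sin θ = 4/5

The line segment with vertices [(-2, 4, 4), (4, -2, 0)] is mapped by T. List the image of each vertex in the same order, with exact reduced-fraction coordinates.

image vertices: (-166/65, 362/65, 4), (44/13, -38/13, 0)

T1 rotate right-handed about the z-axis with cos θ = 5/13, sin θ = -12/13: (-2, 4, 4) → (38/13, 44/13, 4); (4, -2, 0) → (-4/13, -58/13, 0)
T2 shear: y ← y + 1/2·z: (38/13, 44/13, 4) → (38/13, 70/13, 4); (-4/13, -58/13, 0) → (-4/13, -58/13, 0)
T3 rotate right-handed about the z-axis with cos θ = 3/5, sin θ = 4/5: (38/13, 70/13, 4) → (-166/65, 362/65, 4); (-4/13, -58/13, 0) → (44/13, -38/13, 0)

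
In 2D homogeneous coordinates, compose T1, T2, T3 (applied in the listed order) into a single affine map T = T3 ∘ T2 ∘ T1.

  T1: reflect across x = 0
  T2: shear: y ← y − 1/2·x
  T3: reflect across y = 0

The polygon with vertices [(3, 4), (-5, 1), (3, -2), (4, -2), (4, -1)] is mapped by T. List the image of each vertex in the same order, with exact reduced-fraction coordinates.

image vertices: (-3, -11/2), (5, 3/2), (-3, 1/2), (-4, 0), (-4, -1)

T1 reflect across x = 0: (3, 4) → (-3, 4); (-5, 1) → (5, 1); (3, -2) → (-3, -2); (4, -2) → (-4, -2); (4, -1) → (-4, -1)
T2 shear: y ← y − 1/2·x: (-3, 4) → (-3, 11/2); (5, 1) → (5, -3/2); (-3, -2) → (-3, -1/2); (-4, -2) → (-4, 0); (-4, -1) → (-4, 1)
T3 reflect across y = 0: (-3, 11/2) → (-3, -11/2); (5, -3/2) → (5, 3/2); (-3, -1/2) → (-3, 1/2); (-4, 0) → (-4, 0); (-4, 1) → (-4, -1)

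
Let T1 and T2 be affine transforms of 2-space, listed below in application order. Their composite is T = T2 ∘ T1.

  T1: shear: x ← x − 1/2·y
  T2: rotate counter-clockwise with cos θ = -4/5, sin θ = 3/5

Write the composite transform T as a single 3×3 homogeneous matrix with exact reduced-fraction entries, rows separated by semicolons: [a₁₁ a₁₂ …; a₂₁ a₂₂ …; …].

T = [-4/5 -1/5 0; 3/5 -11/10 0; 0 0 1]

T1 = [1 -1/2 0; 0 1 0; 0 0 1]
T2·T1 = [-4/5 -1/5 0; 3/5 -11/10 0; 0 0 1]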